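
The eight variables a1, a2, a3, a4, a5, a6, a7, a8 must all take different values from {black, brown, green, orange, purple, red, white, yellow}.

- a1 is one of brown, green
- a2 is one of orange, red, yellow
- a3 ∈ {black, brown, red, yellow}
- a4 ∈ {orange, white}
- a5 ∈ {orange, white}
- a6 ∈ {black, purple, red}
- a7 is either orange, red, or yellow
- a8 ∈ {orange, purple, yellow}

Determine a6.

black

The 8 variables together cover exactly {black, brown, green, orange, purple, red, white, yellow} — 8 values for 8 variables — and green appears only in a1's list, so a1 = green.
The 7 still-open variables draw from only 7 values {black, brown, orange, purple, red, white, yellow}, so each is used; only a3 can be brown, hence a3 = brown.
Among the 6 still-open variables, black fits only a6 (and all 6 values in {black, orange, purple, red, white, yellow} must be used), so a6 = black.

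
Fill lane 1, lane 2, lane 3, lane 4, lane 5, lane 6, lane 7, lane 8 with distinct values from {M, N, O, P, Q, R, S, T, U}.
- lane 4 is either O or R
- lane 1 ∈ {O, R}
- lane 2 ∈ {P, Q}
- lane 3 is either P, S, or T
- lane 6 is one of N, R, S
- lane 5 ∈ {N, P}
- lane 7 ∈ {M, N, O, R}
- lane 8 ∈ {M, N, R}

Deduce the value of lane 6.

S

The 8 variables draw from only 8 values {M, N, O, P, Q, R, S, T}, so each is used; only lane 2 can be Q, hence lane 2 = Q.
The 7 still-open variables together cover exactly {M, N, O, P, R, S, T} — 7 values for 7 variables — and T appears only in lane 3's list, so lane 3 = T.
The 6 still-open variables draw from only 6 values {M, N, O, P, R, S}, so each is used; only lane 5 can be P, hence lane 5 = P.
Among the 5 still-open variables, S fits only lane 6 (and all 5 values in {M, N, O, R, S} must be used), so lane 6 = S.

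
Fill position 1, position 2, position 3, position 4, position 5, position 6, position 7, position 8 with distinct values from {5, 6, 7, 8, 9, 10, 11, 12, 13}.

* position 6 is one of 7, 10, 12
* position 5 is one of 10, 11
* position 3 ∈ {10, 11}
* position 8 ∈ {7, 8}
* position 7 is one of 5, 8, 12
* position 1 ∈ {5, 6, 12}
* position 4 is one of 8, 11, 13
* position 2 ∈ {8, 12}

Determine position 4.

13

Among the 8 variables, 6 fits only position 1 (and all 8 values in {5, 6, 7, 8, 10, 11, 12, 13} must be used), so position 1 = 6.
The 7 still-open variables draw from only 7 values {5, 7, 8, 10, 11, 12, 13}, so each is used; only position 7 can be 5, hence position 7 = 5.
Among the 6 still-open variables, 13 fits only position 4 (and all 6 values in {7, 8, 10, 11, 12, 13} must be used), so position 4 = 13.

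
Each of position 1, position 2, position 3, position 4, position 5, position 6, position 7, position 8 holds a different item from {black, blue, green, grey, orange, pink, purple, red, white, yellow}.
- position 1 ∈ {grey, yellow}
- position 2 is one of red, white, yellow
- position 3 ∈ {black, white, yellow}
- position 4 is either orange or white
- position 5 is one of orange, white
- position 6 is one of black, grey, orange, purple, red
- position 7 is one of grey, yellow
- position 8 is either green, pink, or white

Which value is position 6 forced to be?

purple

position 1 and position 7 between them cover only {grey, yellow} — a naked pair. Remove those values from position 2, position 3, position 6.
position 4 and position 5 share exactly the 2 values {orange, white}; by pigeonhole those values go to them, so strike orange, white from position 2, position 3, position 6, position 8.
position 2 must be red (only option left). Eliminate red elsewhere: position 6.
That leaves position 3 = black. Remove black from position 6.
So position 6 = purple.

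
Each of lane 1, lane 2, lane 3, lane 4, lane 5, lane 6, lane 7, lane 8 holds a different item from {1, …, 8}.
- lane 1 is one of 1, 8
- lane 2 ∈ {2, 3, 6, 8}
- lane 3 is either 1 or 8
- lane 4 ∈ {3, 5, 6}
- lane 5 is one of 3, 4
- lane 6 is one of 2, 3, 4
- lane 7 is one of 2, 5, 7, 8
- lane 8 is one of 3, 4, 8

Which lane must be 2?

The 8 variables draw from only 8 values {1, 2, 3, 4, 5, 6, 7, 8}, so each is used; only lane 7 can be 7, hence lane 7 = 7.
Among the 7 still-open variables, 5 fits only lane 4 (and all 7 values in {1, 2, 3, 4, 5, 6, 8} must be used), so lane 4 = 5.
The 6 still-open variables together cover exactly {1, 2, 3, 4, 6, 8} — 6 values for 6 variables — and 6 appears only in lane 2's list, so lane 2 = 6.
Among the 5 still-open variables, 2 fits only lane 6 (and all 5 values in {1, 2, 3, 4, 8} must be used), so lane 6 = 2.

lane 6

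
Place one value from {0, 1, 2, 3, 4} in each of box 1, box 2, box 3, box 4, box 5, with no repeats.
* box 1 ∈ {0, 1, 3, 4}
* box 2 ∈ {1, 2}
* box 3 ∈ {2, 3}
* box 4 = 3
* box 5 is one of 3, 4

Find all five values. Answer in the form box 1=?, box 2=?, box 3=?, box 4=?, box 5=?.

box 4's domain is down to {3}, so box 4 = 3. Strike 3 from box 1, box 3, box 5.
box 5 must be 4 (only option left). Strike 4 from box 1.
box 3's domain is down to {2}, so box 3 = 2. Strike 2 from box 2.
box 2's domain is down to {1}, so box 2 = 1. Remove 1 from box 1.
box 1's domain is down to {0}, so box 1 = 0.

box 1=0, box 2=1, box 3=2, box 4=3, box 5=4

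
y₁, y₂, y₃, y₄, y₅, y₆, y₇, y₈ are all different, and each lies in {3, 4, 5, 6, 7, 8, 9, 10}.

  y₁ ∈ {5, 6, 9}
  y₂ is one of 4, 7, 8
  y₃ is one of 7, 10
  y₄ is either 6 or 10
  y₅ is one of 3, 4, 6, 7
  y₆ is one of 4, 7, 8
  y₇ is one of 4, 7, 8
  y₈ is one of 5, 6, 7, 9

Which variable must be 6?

The 8 variables draw from only 8 values {3, 4, 5, 6, 7, 8, 9, 10}, so each is used; only y₅ can be 3, hence y₅ = 3.
y₂, y₆, y₇ between them cover only {4, 7, 8} — a naked triple. Remove those values from y₃, y₈.
That leaves y₃ = 10. Strike 10 from y₄.
So 6 goes to y₄.

y₄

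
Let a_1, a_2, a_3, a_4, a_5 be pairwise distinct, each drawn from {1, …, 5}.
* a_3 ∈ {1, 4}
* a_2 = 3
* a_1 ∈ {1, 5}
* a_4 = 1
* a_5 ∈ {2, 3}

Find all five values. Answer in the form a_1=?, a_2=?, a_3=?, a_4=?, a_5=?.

a_1=5, a_2=3, a_3=4, a_4=1, a_5=2

a_2 has just one choice, so a_2 = 3. So a_5 can't be 3.
That leaves a_4 = 1. Eliminate 1 elsewhere: a_1, a_3.
a_5 must be 2 (only option left).
a_1's domain is down to {5}, so a_1 = 5.
a_3 has just one choice, so a_3 = 4.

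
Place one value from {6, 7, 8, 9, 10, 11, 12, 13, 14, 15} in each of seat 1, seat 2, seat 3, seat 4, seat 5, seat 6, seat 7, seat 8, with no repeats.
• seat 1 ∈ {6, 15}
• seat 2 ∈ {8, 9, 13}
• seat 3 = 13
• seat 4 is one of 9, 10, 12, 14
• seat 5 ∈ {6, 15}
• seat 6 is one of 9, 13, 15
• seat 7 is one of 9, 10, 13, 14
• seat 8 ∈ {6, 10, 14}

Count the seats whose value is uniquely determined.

seat 3 must be 13 (only option left). Eliminate 13 elsewhere: seat 2, seat 6, seat 7.
The 7 still-open variables together cover exactly {6, 8, 9, 10, 12, 14, 15} — 7 values for 7 variables — and 8 appears only in seat 2's list, so seat 2 = 8.
The 6 still-open variables draw from only 6 values {6, 9, 10, 12, 14, 15}, so each is used; only seat 4 can be 12, hence seat 4 = 12.
seat 1 and seat 5 share exactly the 2 values {6, 15}; by pigeonhole those values go to them, so strike 6, 15 from seat 6, seat 8.
seat 6 must be 9 (only option left). Eliminate 9 elsewhere: seat 7.
Determined: seat 2=8, seat 3=13, seat 4=12, seat 6=9. The other seats each still have more than one consistent value. That makes 4.

4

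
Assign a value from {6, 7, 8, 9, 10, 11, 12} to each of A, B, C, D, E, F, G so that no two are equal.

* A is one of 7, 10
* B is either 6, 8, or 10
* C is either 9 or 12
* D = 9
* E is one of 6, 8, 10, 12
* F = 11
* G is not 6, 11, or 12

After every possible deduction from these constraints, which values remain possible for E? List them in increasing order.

6, 8, 10

D's domain is down to {9}, so D = 9. Eliminate 9 elsewhere: C, G.
F's domain is down to {11}, so F = 11.
C has just one choice, so C = 12. So E can't be 12.
No further eliminations apply; E can still be any of 6, 8, 10.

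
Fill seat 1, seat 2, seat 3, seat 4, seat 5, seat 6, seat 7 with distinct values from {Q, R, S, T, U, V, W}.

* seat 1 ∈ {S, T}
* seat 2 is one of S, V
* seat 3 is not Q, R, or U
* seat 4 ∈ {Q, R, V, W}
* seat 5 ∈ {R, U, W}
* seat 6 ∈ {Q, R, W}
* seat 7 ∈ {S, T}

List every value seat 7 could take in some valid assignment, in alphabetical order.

The 7 variables draw from only 7 values {Q, R, S, T, U, V, W}, so each is used; only seat 5 can be U, hence seat 5 = U.
seat 1 and seat 7 share exactly the 2 values {S, T}; by pigeonhole those values go to them, so strike S, T from seat 2, seat 3.
seat 2 has just one choice, so seat 2 = V. So seat 3, seat 4 can't be V.
That leaves seat 3 = W. Eliminate W elsewhere: seat 4, seat 6.
No further eliminations apply; seat 7 can still be any of S, T.

S, T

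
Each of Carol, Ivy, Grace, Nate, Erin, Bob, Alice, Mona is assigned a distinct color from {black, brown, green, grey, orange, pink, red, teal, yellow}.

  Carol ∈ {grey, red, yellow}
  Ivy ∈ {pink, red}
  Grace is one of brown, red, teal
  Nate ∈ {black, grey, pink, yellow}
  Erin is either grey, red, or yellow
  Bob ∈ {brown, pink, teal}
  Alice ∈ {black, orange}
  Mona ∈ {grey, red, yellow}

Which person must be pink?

The 8 variables together cover exactly {black, brown, grey, orange, pink, red, teal, yellow} — 8 values for 8 variables — and orange appears only in Alice's list, so Alice = orange.
The 7 still-open variables together cover exactly {black, brown, grey, pink, red, teal, yellow} — 7 values for 7 variables — and black appears only in Nate's list, so Nate = black.
Carol, Erin, Mona share exactly the 3 values {grey, red, yellow}; by pigeonhole those values go to them, so strike grey, red, yellow from Ivy, Grace.
So pink goes to Ivy.

Ivy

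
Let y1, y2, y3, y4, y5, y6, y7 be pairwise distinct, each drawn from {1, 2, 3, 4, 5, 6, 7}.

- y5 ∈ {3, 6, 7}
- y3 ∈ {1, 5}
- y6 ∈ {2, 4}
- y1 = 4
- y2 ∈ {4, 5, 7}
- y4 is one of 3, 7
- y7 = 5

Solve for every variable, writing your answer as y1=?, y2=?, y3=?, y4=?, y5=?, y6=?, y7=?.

y1=4, y2=7, y3=1, y4=3, y5=6, y6=2, y7=5

y1 has just one choice, so y1 = 4. Eliminate 4 elsewhere: y2, y6.
y6 has just one choice, so y6 = 2.
y7's domain is down to {5}, so y7 = 5. So y2, y3 can't be 5.
y2's domain is down to {7}, so y2 = 7. Eliminate 7 elsewhere: y4, y5.
That leaves y3 = 1.
That leaves y4 = 3. Strike 3 from y5.
y5 has just one choice, so y5 = 6.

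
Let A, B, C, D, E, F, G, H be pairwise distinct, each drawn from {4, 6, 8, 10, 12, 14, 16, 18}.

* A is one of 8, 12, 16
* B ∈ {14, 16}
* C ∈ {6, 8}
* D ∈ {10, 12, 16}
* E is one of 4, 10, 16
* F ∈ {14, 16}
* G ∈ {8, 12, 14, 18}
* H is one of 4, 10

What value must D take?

The 8 variables together cover exactly {4, 6, 8, 10, 12, 14, 16, 18} — 8 values for 8 variables — and 6 appears only in C's list, so C = 6.
Among the 7 still-open variables, 18 fits only G (and all 7 values in {4, 8, 10, 12, 14, 16, 18} must be used), so G = 18.
The 6 still-open variables draw from only 6 values {4, 8, 10, 12, 14, 16}, so each is used; only A can be 8, hence A = 8.
The 5 still-open variables draw from only 5 values {4, 10, 12, 14, 16}, so each is used; only D can be 12, hence D = 12.

12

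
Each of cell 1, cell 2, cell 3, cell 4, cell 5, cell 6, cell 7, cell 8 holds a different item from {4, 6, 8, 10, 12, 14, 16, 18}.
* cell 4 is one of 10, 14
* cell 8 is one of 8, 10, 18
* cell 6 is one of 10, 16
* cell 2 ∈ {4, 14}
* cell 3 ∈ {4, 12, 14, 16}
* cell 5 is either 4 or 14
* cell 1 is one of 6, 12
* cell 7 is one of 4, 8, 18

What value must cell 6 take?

The 8 variables draw from only 8 values {4, 6, 8, 10, 12, 14, 16, 18}, so each is used; only cell 1 can be 6, hence cell 1 = 6.
The 7 still-open variables together cover exactly {4, 8, 10, 12, 14, 16, 18} — 7 values for 7 variables — and 12 appears only in cell 3's list, so cell 3 = 12.
The 6 still-open variables draw from only 6 values {4, 8, 10, 14, 16, 18}, so each is used; only cell 6 can be 16, hence cell 6 = 16.

16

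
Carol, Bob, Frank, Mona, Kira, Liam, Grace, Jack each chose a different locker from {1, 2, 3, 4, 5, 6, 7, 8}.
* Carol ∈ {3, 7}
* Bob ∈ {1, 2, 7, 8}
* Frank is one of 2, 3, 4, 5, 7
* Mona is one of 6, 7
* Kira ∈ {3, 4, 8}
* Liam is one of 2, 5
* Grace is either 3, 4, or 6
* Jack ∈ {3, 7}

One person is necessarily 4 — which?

The 8 variables draw from only 8 values {1, 2, 3, 4, 5, 6, 7, 8}, so each is used; only Bob can be 1, hence Bob = 1.
The 7 still-open variables draw from only 7 values {2, 3, 4, 5, 6, 7, 8}, so each is used; only Kira can be 8, hence Kira = 8.
Carol and Jack between them cover only {3, 7} — a naked pair. Remove those values from Frank, Mona, Grace.
Mona has just one choice, so Mona = 6. Strike 6 from Grace.
So 4 goes to Grace.

Grace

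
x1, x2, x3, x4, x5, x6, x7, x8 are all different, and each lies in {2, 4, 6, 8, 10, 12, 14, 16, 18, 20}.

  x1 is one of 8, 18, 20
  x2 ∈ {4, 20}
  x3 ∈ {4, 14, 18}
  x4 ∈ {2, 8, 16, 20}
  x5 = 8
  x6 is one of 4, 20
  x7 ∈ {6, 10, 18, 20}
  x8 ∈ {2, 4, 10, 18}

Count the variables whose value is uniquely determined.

3

x5 has just one choice, so x5 = 8. So x1, x4 can't be 8.
x2 and x6 between them cover only {4, 20} — a naked pair. Remove those values from x1, x3, x4, x7, x8.
x1 has just one choice, so x1 = 18. So x3, x7, x8 can't be 18.
x3 must be 14 (only option left).
Determined: x1=18, x3=14, x5=8. The other variables each still have more than one consistent value. That makes 3.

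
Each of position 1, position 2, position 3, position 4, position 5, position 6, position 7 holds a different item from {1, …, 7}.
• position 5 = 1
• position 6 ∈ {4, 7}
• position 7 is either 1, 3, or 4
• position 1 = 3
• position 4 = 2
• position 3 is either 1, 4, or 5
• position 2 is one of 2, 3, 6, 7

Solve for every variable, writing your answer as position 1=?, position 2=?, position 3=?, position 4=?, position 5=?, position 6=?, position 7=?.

position 1=3, position 2=6, position 3=5, position 4=2, position 5=1, position 6=7, position 7=4

position 1 must be 3 (only option left). Remove 3 from position 2, position 7.
position 4 has just one choice, so position 4 = 2. Strike 2 from position 2.
position 5 must be 1 (only option left). Remove 1 from position 3, position 7.
position 7 must be 4 (only option left). So position 3, position 6 can't be 4.
position 3's domain is down to {5}, so position 3 = 5.
position 6's domain is down to {7}, so position 6 = 7. Remove 7 from position 2.
position 2 has just one choice, so position 2 = 6.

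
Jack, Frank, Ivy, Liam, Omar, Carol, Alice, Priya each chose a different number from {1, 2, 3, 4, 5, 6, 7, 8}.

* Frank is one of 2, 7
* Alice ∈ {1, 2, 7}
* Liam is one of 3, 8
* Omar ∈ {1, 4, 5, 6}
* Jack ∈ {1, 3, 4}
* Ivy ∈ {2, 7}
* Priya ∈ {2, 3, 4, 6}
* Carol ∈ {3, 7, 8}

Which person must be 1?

Alice

Among the 8 variables, 5 fits only Omar (and all 8 values in {1, 2, 3, 4, 5, 6, 7, 8} must be used), so Omar = 5.
The 7 still-open variables draw from only 7 values {1, 2, 3, 4, 6, 7, 8}, so each is used; only Priya can be 6, hence Priya = 6.
The 6 still-open variables together cover exactly {1, 2, 3, 4, 7, 8} — 6 values for 6 variables — and 4 appears only in Jack's list, so Jack = 4.
The 5 still-open variables together cover exactly {1, 2, 3, 7, 8} — 5 values for 5 variables — and 1 appears only in Alice's list, so Alice = 1.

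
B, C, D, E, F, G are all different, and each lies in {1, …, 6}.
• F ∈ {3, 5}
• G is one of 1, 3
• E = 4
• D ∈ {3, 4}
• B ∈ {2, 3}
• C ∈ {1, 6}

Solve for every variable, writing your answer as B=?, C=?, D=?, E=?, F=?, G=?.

B=2, C=6, D=3, E=4, F=5, G=1

E must be 4 (only option left). Remove 4 from D.
D's domain is down to {3}, so D = 3. Remove 3 from B, F, G.
That leaves F = 5.
That leaves G = 1. So C can't be 1.
That leaves B = 2.
C's domain is down to {6}, so C = 6.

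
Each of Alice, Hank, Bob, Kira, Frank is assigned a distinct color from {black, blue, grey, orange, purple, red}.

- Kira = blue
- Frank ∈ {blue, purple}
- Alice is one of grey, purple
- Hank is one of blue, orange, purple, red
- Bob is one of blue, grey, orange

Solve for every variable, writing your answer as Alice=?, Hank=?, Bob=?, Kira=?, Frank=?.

Kira must be blue (only option left). So Hank, Bob, Frank can't be blue.
Frank has just one choice, so Frank = purple. Remove purple from Alice, Hank.
Alice must be grey (only option left). Eliminate grey elsewhere: Bob.
That leaves Bob = orange. Remove orange from Hank.
That leaves Hank = red.

Alice=grey, Hank=red, Bob=orange, Kira=blue, Frank=purple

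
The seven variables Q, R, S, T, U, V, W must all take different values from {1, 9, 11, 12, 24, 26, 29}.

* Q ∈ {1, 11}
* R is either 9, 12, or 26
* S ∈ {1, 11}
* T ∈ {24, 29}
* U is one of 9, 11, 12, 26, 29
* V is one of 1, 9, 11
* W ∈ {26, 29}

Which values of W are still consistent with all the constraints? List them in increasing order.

The 7 variables together cover exactly {1, 9, 11, 12, 24, 26, 29} — 7 values for 7 variables — and 24 appears only in T's list, so T = 24.
The 2 variables Q and S are confined to {1, 11}, which locks those values in; drop them from U, V.
That leaves V = 9. Remove 9 from R, U.
No further eliminations apply; W can still be any of 26, 29.

26, 29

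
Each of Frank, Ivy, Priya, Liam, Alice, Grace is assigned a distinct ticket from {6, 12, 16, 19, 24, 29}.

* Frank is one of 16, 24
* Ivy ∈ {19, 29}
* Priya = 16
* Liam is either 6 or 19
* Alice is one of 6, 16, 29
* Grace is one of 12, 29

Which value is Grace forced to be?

Priya's domain is down to {16}, so Priya = 16. Strike 16 from Frank, Alice.
Frank has just one choice, so Frank = 24.
The 4 still-open variables draw from only 4 values {6, 12, 19, 29}, so each is used; only Grace can be 12, hence Grace = 12.

12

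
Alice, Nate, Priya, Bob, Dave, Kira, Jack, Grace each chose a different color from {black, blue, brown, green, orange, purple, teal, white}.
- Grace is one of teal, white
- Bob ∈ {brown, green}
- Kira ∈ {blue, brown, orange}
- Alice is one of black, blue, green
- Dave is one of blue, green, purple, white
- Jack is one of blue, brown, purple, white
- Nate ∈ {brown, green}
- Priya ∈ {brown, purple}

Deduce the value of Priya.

The 8 variables together cover exactly {black, blue, brown, green, orange, purple, teal, white} — 8 values for 8 variables — and black appears only in Alice's list, so Alice = black.
The 7 still-open variables together cover exactly {blue, brown, green, orange, purple, teal, white} — 7 values for 7 variables — and orange appears only in Kira's list, so Kira = orange.
The 6 still-open variables draw from only 6 values {blue, brown, green, purple, teal, white}, so each is used; only Grace can be teal, hence Grace = teal.
Nate and Bob share exactly the 2 values {brown, green}; by pigeonhole those values go to them, so strike brown, green from Priya, Dave, Jack.
So Priya = purple.

purple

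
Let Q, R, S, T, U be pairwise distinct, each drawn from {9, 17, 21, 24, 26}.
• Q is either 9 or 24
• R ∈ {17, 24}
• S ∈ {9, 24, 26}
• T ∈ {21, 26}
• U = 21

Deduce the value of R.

U must be 21 (only option left). Strike 21 from T.
T has just one choice, so T = 26. Strike 26 from S.
The 3 still-open variables draw from only 3 values {9, 17, 24}, so each is used; only R can be 17, hence R = 17.

17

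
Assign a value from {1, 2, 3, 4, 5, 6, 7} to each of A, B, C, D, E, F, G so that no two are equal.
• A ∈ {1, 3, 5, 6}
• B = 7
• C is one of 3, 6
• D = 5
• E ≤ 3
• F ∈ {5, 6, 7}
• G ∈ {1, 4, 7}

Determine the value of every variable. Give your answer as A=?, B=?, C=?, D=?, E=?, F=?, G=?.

B has just one choice, so B = 7. Eliminate 7 elsewhere: F, G.
D must be 5 (only option left). Eliminate 5 elsewhere: A, F.
F's domain is down to {6}, so F = 6. Remove 6 from A, C.
C must be 3 (only option left). Eliminate 3 elsewhere: A, E.
A has just one choice, so A = 1. So E, G can't be 1.
E must be 2 (only option left).
G's domain is down to {4}, so G = 4.

A=1, B=7, C=3, D=5, E=2, F=6, G=4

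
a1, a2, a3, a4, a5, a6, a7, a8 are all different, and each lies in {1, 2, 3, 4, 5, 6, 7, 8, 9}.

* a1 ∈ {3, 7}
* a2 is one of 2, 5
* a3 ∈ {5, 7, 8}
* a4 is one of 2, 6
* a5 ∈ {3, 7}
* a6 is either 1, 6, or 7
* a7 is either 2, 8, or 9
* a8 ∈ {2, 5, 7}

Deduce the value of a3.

8

The 8 variables together cover exactly {1, 2, 3, 5, 6, 7, 8, 9} — 8 values for 8 variables — and 1 appears only in a6's list, so a6 = 1.
The 7 still-open variables together cover exactly {2, 3, 5, 6, 7, 8, 9} — 7 values for 7 variables — and 6 appears only in a4's list, so a4 = 6.
The 6 still-open variables together cover exactly {2, 3, 5, 7, 8, 9} — 6 values for 6 variables — and 9 appears only in a7's list, so a7 = 9.
The 5 still-open variables together cover exactly {2, 3, 5, 7, 8} — 5 values for 5 variables — and 8 appears only in a3's list, so a3 = 8.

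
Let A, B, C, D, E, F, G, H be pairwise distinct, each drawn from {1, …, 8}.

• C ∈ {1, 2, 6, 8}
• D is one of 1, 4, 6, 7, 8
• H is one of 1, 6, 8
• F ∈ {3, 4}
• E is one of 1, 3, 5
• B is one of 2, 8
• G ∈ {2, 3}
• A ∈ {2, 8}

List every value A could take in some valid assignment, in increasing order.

2, 8

Among the 8 variables, 5 fits only E (and all 8 values in {1, 2, 3, 4, 5, 6, 7, 8} must be used), so E = 5.
The 7 still-open variables draw from only 7 values {1, 2, 3, 4, 6, 7, 8}, so each is used; only D can be 7, hence D = 7.
Among the 6 still-open variables, 4 fits only F (and all 6 values in {1, 2, 3, 4, 6, 8} must be used), so F = 4.
Among the 5 still-open variables, 3 fits only G (and all 5 values in {1, 2, 3, 6, 8} must be used), so G = 3.
The 2 variables A and B are confined to {2, 8}, which locks those values in; drop them from C, H.
No further eliminations apply; A can still be any of 2, 8.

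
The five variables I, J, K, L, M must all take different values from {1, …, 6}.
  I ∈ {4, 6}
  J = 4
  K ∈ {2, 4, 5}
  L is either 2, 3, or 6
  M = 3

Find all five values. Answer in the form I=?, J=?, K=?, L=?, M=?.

J has just one choice, so J = 4. So I, K can't be 4.
M's domain is down to {3}, so M = 3. So L can't be 3.
I must be 6 (only option left). Eliminate 6 elsewhere: L.
That leaves L = 2. Remove 2 from K.
K has just one choice, so K = 5.

I=6, J=4, K=5, L=2, M=3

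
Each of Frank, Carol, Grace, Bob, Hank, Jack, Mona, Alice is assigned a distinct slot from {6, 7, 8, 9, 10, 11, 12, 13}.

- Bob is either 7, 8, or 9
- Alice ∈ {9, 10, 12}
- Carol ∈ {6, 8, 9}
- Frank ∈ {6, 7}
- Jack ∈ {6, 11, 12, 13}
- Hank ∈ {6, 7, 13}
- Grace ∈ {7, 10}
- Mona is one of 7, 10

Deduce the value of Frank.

6

The 8 variables draw from only 8 values {6, 7, 8, 9, 10, 11, 12, 13}, so each is used; only Jack can be 11, hence Jack = 11.
The 7 still-open variables draw from only 7 values {6, 7, 8, 9, 10, 12, 13}, so each is used; only Alice can be 12, hence Alice = 12.
The 6 still-open variables together cover exactly {6, 7, 8, 9, 10, 13} — 6 values for 6 variables — and 13 appears only in Hank's list, so Hank = 13.
Grace and Mona share exactly the 2 values {7, 10}; by pigeonhole those values go to them, so strike 7, 10 from Frank, Bob.
So Frank = 6.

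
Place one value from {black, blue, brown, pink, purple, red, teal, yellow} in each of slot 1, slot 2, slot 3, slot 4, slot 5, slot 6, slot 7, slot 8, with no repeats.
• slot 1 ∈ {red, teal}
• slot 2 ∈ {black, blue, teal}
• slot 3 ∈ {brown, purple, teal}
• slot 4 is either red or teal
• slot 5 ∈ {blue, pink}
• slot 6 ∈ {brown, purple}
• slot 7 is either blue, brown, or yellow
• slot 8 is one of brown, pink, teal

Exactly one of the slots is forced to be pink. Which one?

slot 8

The 8 variables together cover exactly {black, blue, brown, pink, purple, red, teal, yellow} — 8 values for 8 variables — and black appears only in slot 2's list, so slot 2 = black.
The 7 still-open variables together cover exactly {blue, brown, pink, purple, red, teal, yellow} — 7 values for 7 variables — and yellow appears only in slot 7's list, so slot 7 = yellow.
The 6 still-open variables draw from only 6 values {blue, brown, pink, purple, red, teal}, so each is used; only slot 5 can be blue, hence slot 5 = blue.
The 5 still-open variables draw from only 5 values {brown, pink, purple, red, teal}, so each is used; only slot 8 can be pink, hence slot 8 = pink.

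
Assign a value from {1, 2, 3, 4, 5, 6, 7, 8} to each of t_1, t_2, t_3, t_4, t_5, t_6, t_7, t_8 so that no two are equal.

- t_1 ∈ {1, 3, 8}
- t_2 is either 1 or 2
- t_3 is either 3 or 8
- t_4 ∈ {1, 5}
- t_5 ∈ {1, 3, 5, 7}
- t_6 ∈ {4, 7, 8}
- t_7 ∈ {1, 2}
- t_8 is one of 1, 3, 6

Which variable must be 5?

t_4

The 8 variables together cover exactly {1, 2, 3, 4, 5, 6, 7, 8} — 8 values for 8 variables — and 4 appears only in t_6's list, so t_6 = 4.
Among the 7 still-open variables, 6 fits only t_8 (and all 7 values in {1, 2, 3, 5, 6, 7, 8} must be used), so t_8 = 6.
The 6 still-open variables draw from only 6 values {1, 2, 3, 5, 7, 8}, so each is used; only t_5 can be 7, hence t_5 = 7.
The 5 still-open variables draw from only 5 values {1, 2, 3, 5, 8}, so each is used; only t_4 can be 5, hence t_4 = 5.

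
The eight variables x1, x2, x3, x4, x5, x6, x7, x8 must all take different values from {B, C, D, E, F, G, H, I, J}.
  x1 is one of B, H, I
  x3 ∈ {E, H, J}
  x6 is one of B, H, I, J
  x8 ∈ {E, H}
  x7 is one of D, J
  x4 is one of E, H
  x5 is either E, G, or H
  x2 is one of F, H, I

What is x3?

J

The 8 variables draw from only 8 values {B, D, E, F, G, H, I, J}, so each is used; only x7 can be D, hence x7 = D.
Among the 7 still-open variables, F fits only x2 (and all 7 values in {B, E, F, G, H, I, J} must be used), so x2 = F.
The 6 still-open variables together cover exactly {B, E, G, H, I, J} — 6 values for 6 variables — and G appears only in x5's list, so x5 = G.
x4 and x8 between them cover only {E, H} — a naked pair. Remove those values from x1, x3, x6.
So x3 = J.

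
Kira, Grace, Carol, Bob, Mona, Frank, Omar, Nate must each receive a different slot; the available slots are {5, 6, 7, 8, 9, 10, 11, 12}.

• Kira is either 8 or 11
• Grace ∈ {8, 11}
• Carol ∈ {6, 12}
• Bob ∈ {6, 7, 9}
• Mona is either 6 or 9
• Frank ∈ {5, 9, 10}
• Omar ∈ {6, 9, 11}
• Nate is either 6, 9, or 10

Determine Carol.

The 8 variables draw from only 8 values {5, 6, 7, 8, 9, 10, 11, 12}, so each is used; only Frank can be 5, hence Frank = 5.
The 7 still-open variables draw from only 7 values {6, 7, 8, 9, 10, 11, 12}, so each is used; only Bob can be 7, hence Bob = 7.
The 6 still-open variables together cover exactly {6, 8, 9, 10, 11, 12} — 6 values for 6 variables — and 10 appears only in Nate's list, so Nate = 10.
Among the 5 still-open variables, 12 fits only Carol (and all 5 values in {6, 8, 9, 11, 12} must be used), so Carol = 12.

12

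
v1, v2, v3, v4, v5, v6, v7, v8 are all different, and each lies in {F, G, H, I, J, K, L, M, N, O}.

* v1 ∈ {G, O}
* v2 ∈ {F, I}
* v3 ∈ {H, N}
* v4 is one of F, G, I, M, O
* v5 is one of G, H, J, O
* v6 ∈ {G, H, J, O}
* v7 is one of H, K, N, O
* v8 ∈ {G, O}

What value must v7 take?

K

The 2 variables v1 and v8 are confined to {G, O}, which locks those values in; drop them from v4, v5, v6, v7.
v5 and v6 share exactly the 2 values {H, J}; by pigeonhole those values go to them, so strike H, J from v3, v7.
v3 must be N (only option left). Strike N from v7.
So v7 = K.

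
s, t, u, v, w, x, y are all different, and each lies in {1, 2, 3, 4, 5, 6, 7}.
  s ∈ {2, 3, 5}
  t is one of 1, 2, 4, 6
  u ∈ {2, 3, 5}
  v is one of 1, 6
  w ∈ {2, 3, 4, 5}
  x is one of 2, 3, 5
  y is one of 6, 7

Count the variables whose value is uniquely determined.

The 7 variables together cover exactly {1, 2, 3, 4, 5, 6, 7} — 7 values for 7 variables — and 7 appears only in y's list, so y = 7.
s, u, x share exactly the 3 values {2, 3, 5}; by pigeonhole those values go to them, so strike 2, 3, 5 from t, w.
That leaves w = 4. Strike 4 from t.
Determined: w=4, y=7. The other variables each still have more than one consistent value. That makes 2.

2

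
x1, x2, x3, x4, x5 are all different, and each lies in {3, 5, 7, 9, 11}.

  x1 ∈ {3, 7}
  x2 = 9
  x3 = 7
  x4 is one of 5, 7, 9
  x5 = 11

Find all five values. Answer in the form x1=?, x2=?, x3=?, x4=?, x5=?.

x1=3, x2=9, x3=7, x4=5, x5=11

x2 must be 9 (only option left). So x4 can't be 9.
x3 must be 7 (only option left). Eliminate 7 elsewhere: x1, x4.
x4 has just one choice, so x4 = 5.
x5's domain is down to {11}, so x5 = 11.
That leaves x1 = 3.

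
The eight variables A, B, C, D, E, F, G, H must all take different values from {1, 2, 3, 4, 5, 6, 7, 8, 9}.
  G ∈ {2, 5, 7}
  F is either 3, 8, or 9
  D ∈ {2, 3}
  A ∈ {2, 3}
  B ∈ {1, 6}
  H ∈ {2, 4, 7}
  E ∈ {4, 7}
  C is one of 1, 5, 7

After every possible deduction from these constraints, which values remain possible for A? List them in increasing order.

A and D share exactly the 2 values {2, 3}; by pigeonhole those values go to them, so strike 2, 3 from F, G, H.
E and H share exactly the 2 values {4, 7}; by pigeonhole those values go to them, so strike 4, 7 from C, G.
That leaves G = 5. So C can't be 5.
C's domain is down to {1}, so C = 1. Remove 1 from B.
B has just one choice, so B = 6.
No further eliminations apply; A can still be any of 2, 3.

2, 3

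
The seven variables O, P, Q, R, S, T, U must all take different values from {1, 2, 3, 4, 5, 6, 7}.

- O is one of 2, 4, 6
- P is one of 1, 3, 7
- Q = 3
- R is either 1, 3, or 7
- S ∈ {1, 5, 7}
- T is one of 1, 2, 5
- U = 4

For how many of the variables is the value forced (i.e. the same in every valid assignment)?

Q's domain is down to {3}, so Q = 3. Strike 3 from P, R.
That leaves U = 4. Remove 4 from O.
The 5 still-open variables together cover exactly {1, 2, 5, 6, 7} — 5 values for 5 variables — and 6 appears only in O's list, so O = 6.
Among the 4 still-open variables, 2 fits only T (and all 4 values in {1, 2, 5, 7} must be used), so T = 2.
The 3 still-open variables draw from only 3 values {1, 5, 7}, so each is used; only S can be 5, hence S = 5.
Determined: O=6, Q=3, S=5, T=2, U=4. The other variables each still have more than one consistent value. That makes 5.

5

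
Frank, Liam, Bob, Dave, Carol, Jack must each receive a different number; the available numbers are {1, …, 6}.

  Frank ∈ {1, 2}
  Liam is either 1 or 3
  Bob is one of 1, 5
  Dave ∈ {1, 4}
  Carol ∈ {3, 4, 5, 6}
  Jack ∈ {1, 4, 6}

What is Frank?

2

Among the 6 variables, 2 fits only Frank (and all 6 values in {1, 2, 3, 4, 5, 6} must be used), so Frank = 2.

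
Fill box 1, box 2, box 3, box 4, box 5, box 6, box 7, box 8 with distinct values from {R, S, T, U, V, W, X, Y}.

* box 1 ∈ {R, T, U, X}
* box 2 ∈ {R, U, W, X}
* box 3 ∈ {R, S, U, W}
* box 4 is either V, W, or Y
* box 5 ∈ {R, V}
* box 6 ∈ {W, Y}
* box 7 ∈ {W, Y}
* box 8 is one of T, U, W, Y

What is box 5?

R

The 8 variables draw from only 8 values {R, S, T, U, V, W, X, Y}, so each is used; only box 3 can be S, hence box 3 = S.
box 6 and box 7 share exactly the 2 values {W, Y}; by pigeonhole those values go to them, so strike W, Y from box 2, box 4, box 8.
box 4 has just one choice, so box 4 = V. Eliminate V elsewhere: box 5.
So box 5 = R.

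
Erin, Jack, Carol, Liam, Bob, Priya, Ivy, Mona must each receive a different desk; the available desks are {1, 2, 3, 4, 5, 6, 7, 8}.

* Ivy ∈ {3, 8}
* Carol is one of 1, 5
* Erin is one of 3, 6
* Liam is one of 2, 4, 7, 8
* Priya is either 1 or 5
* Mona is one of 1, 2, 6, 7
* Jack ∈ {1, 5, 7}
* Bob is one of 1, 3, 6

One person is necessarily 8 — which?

Ivy

The 8 variables together cover exactly {1, 2, 3, 4, 5, 6, 7, 8} — 8 values for 8 variables — and 4 appears only in Liam's list, so Liam = 4.
Among the 7 still-open variables, 2 fits only Mona (and all 7 values in {1, 2, 3, 5, 6, 7, 8} must be used), so Mona = 2.
Among the 6 still-open variables, 7 fits only Jack (and all 6 values in {1, 3, 5, 6, 7, 8} must be used), so Jack = 7.
The 5 still-open variables together cover exactly {1, 3, 5, 6, 8} — 5 values for 5 variables — and 8 appears only in Ivy's list, so Ivy = 8.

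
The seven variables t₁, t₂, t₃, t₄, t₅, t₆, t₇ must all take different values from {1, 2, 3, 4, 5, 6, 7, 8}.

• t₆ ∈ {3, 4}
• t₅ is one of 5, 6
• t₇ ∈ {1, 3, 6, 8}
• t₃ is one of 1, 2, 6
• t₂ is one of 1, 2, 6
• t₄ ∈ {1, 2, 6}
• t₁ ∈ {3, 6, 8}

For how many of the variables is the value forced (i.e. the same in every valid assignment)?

2

The 7 variables together cover exactly {1, 2, 3, 4, 5, 6, 8} — 7 values for 7 variables — and 4 appears only in t₆'s list, so t₆ = 4.
The 6 still-open variables together cover exactly {1, 2, 3, 5, 6, 8} — 6 values for 6 variables — and 5 appears only in t₅'s list, so t₅ = 5.
t₂, t₃, t₄ share exactly the 3 values {1, 2, 6}; by pigeonhole those values go to them, so strike 1, 2, 6 from t₁, t₇.
Determined: t₅=5, t₆=4. The other variables each still have more than one consistent value. That makes 2.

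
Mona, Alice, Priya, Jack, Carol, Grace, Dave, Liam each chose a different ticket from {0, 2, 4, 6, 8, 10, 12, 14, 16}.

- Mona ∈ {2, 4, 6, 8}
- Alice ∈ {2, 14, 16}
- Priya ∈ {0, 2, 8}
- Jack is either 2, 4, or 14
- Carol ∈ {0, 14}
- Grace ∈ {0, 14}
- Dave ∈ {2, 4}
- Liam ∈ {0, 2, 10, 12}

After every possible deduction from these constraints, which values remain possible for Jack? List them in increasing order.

2, 4

The 2 variables Carol and Grace are confined to {0, 14}, which locks those values in; drop them from Alice, Priya, Jack, Liam.
The 2 variables Jack and Dave are confined to {2, 4}, which locks those values in; drop them from Mona, Alice, Priya, Liam.
Alice must be 16 (only option left).
Priya's domain is down to {8}, so Priya = 8. Strike 8 from Mona.
Mona has just one choice, so Mona = 6.
No further eliminations apply; Jack can still be any of 2, 4.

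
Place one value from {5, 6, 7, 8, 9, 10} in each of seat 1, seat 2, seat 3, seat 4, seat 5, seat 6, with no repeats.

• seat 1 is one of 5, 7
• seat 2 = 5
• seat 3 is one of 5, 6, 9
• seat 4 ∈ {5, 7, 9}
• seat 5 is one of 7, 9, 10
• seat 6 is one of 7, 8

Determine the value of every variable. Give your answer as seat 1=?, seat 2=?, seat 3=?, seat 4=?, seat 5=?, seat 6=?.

seat 2 must be 5 (only option left). Strike 5 from seat 1, seat 3, seat 4.
That leaves seat 1 = 7. Eliminate 7 elsewhere: seat 4, seat 5, seat 6.
seat 4 must be 9 (only option left). So seat 3, seat 5 can't be 9.
seat 5's domain is down to {10}, so seat 5 = 10.
seat 6's domain is down to {8}, so seat 6 = 8.
seat 3 must be 6 (only option left).

seat 1=7, seat 2=5, seat 3=6, seat 4=9, seat 5=10, seat 6=8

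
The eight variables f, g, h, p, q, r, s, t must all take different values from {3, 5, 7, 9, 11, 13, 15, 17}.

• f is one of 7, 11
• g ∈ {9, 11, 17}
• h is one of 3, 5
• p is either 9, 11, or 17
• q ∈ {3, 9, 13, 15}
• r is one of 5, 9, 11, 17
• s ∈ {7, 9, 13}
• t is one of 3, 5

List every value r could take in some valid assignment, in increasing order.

9, 11, 17

The 8 variables draw from only 8 values {3, 5, 7, 9, 11, 13, 15, 17}, so each is used; only q can be 15, hence q = 15.
The 7 still-open variables together cover exactly {3, 5, 7, 9, 11, 13, 17} — 7 values for 7 variables — and 13 appears only in s's list, so s = 13.
Among the 6 still-open variables, 7 fits only f (and all 6 values in {3, 5, 7, 9, 11, 17} must be used), so f = 7.
h and t between them cover only {3, 5} — a naked pair. Remove those values from r.
No further eliminations apply; r can still be any of 9, 11, 17.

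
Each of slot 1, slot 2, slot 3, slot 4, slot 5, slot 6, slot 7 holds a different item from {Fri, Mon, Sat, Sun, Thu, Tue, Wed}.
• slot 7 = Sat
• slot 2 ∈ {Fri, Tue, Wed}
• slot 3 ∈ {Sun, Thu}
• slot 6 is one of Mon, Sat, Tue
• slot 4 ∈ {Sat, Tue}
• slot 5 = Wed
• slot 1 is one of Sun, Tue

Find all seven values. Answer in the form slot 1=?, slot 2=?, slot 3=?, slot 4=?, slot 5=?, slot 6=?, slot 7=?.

slot 1=Sun, slot 2=Fri, slot 3=Thu, slot 4=Tue, slot 5=Wed, slot 6=Mon, slot 7=Sat

slot 5 must be Wed (only option left). Eliminate Wed elsewhere: slot 2.
slot 7's domain is down to {Sat}, so slot 7 = Sat. Eliminate Sat elsewhere: slot 4, slot 6.
That leaves slot 4 = Tue. Strike Tue from slot 1, slot 2, slot 6.
That leaves slot 6 = Mon.
slot 1 has just one choice, so slot 1 = Sun. Strike Sun from slot 3.
slot 2's domain is down to {Fri}, so slot 2 = Fri.
slot 3's domain is down to {Thu}, so slot 3 = Thu.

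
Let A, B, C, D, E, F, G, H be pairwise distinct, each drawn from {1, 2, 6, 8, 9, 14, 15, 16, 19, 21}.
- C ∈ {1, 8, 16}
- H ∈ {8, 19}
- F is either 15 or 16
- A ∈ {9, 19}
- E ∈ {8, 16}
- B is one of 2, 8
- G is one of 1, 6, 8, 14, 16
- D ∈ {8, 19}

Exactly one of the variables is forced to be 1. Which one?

C

D and H between them cover only {8, 19} — a naked pair. Remove those values from A, B, C, E, G.
That leaves A = 9.
That leaves B = 2.
E must be 16 (only option left). Remove 16 from C, F, G.
So 1 goes to C.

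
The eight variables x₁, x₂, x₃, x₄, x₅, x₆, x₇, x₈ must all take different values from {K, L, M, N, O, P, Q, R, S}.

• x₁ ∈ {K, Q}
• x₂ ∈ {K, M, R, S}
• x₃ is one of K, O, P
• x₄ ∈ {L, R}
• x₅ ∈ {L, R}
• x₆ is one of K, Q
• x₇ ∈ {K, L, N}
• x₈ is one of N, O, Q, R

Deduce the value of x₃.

x₁ and x₆ share exactly the 2 values {K, Q}; by pigeonhole those values go to them, so strike K, Q from x₂, x₃, x₇, x₈.
x₄ and x₅ between them cover only {L, R} — a naked pair. Remove those values from x₂, x₇, x₈.
That leaves x₇ = N. Eliminate N elsewhere: x₈.
x₈'s domain is down to {O}, so x₈ = O. Strike O from x₃.
So x₃ = P.

P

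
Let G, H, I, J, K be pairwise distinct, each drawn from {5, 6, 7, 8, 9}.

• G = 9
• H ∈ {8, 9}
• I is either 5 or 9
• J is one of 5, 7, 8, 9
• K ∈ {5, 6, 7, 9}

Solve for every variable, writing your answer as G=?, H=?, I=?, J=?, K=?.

G=9, H=8, I=5, J=7, K=6

G must be 9 (only option left). Strike 9 from H, I, J, K.
H must be 8 (only option left). Remove 8 from J.
I's domain is down to {5}, so I = 5. Eliminate 5 elsewhere: J, K.
J has just one choice, so J = 7. Remove 7 from K.
K must be 6 (only option left).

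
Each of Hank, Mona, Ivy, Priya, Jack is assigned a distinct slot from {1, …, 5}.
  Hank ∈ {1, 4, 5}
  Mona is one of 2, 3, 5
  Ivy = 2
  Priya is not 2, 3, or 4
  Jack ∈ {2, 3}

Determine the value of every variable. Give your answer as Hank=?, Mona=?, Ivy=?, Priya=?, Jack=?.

Hank=4, Mona=5, Ivy=2, Priya=1, Jack=3

Ivy's domain is down to {2}, so Ivy = 2. Strike 2 from Mona, Jack.
Jack has just one choice, so Jack = 3. Strike 3 from Mona.
Mona has just one choice, so Mona = 5. Remove 5 from Hank, Priya.
Priya must be 1 (only option left). So Hank can't be 1.
Hank must be 4 (only option left).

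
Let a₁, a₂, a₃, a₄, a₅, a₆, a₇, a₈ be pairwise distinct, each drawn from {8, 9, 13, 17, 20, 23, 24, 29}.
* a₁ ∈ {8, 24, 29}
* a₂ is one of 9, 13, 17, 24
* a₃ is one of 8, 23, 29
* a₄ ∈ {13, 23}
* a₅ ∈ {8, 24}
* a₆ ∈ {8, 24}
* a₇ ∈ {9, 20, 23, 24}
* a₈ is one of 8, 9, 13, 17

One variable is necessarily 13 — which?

a₄

The 8 variables together cover exactly {8, 9, 13, 17, 20, 23, 24, 29} — 8 values for 8 variables — and 20 appears only in a₇'s list, so a₇ = 20.
The 2 variables a₅ and a₆ are confined to {8, 24}, which locks those values in; drop them from a₁, a₂, a₃, a₈.
a₁ has just one choice, so a₁ = 29. Remove 29 from a₃.
a₃ must be 23 (only option left). Remove 23 from a₄.
So 13 goes to a₄.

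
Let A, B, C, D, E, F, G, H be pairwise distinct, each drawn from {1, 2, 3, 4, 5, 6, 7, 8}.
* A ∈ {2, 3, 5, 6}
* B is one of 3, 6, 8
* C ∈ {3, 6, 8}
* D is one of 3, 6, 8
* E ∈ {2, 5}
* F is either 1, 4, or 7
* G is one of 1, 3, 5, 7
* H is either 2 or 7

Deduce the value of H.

The 8 variables draw from only 8 values {1, 2, 3, 4, 5, 6, 7, 8}, so each is used; only F can be 4, hence F = 4.
Among the 7 still-open variables, 1 fits only G (and all 7 values in {1, 2, 3, 5, 6, 7, 8} must be used), so G = 1.
The 6 still-open variables together cover exactly {2, 3, 5, 6, 7, 8} — 6 values for 6 variables — and 7 appears only in H's list, so H = 7.

7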